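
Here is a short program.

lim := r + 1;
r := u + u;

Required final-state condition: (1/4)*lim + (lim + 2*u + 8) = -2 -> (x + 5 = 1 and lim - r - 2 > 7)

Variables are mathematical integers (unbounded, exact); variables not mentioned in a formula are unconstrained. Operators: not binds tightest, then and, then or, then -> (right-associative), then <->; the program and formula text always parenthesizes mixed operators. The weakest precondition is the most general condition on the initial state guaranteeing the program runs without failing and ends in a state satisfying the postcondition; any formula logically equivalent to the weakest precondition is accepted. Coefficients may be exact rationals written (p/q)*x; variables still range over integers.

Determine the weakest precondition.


Working backward. After the program, the postcondition (1/4)*lim + (lim + 2*u + 8) = -2 -> (x + 5 = 1 and lim - r - 2 > 7) must hold; in canonical form it is (5/4)*lim + 2*u = -10 -> (x = -4 and lim > r + 9).
Before r := u + u: (5/4)*lim + 2*u = -10 -> (x = -4 and lim > 2*u + 9)
Before lim := r + 1: (5/4)*r + 2*u = -45/4 -> (x = -4 and r > 2*u + 8)
Answer: WP = (5/4)*r + 2*u = -45/4 -> (x = -4 and r > 2*u + 8)


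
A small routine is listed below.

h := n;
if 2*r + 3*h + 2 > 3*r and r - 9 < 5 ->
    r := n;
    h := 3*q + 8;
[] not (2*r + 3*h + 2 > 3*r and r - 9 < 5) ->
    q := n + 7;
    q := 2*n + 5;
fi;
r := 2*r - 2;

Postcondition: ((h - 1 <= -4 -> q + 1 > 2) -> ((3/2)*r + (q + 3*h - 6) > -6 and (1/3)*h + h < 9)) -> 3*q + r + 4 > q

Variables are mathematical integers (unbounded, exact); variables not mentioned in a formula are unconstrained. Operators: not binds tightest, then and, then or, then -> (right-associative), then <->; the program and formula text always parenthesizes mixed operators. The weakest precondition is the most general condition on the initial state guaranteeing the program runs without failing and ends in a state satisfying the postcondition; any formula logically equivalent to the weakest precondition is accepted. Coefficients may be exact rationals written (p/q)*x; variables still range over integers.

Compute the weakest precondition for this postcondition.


Working backward. After the program, the postcondition ((h - 1 <= -4 -> q + 1 > 2) -> ((3/2)*r + (q + 3*h - 6) > -6 and (1/3)*h + h < 9)) -> 3*q + r + 4 > q must hold; in canonical form it is ((h <= -3 -> q > 1) -> (3*h + q + (3/2)*r > 0 and (4/3)*h < 9)) -> 2*q + r > -4.
Before r := 2*r - 2: ((h <= -3 -> q > 1) -> (3*h + q + 3*r > 3 and (4/3)*h < 9)) -> 2*q + 2*r > -2
Then branch requires ((3*q <= -11 -> q > 1) -> (3*n + 10*q > -21 and 4*q < -5/3)) -> 2*n + 2*q > -2; else branch requires ((h <= -3 -> 2*n > -4) -> (3*h + 2*n + 3*r > -2 and (4/3)*h < 9)) -> 4*n + 2*r > -12.
Before the if: ((3*h > r - 2 and r < 14) -> (((3*q <= -11 -> q > 1) -> (3*n + 10*q > -21 and 4*q < -5/3)) -> 2*n + 2*q > -2)) and ((not (3*h > r - 2 and r < 14)) -> (((h <= -3 -> 2*n > -4) -> (3*h + 2*n + 3*r > -2 and (4/3)*h < 9)) -> 4*n + 2*r > -12))
Before h := n: ((3*n > r - 2 and r < 14) -> (((3*q <= -11 -> q > 1) -> (3*n + 10*q > -21 and 4*q < -5/3)) -> 2*n + 2*q > -2)) and ((not (3*n > r - 2 and r < 14)) -> (((n <= -3 -> 2*n > -4) -> (5*n + 3*r > -2 and (4/3)*n < 9)) -> 4*n + 2*r > -12))
Answer: WP = ((3*n > r - 2 and r < 14) -> (((3*q <= -11 -> q > 1) -> (3*n + 10*q > -21 and 4*q < -5/3)) -> 2*n + 2*q > -2)) and ((not (3*n > r - 2 and r < 14)) -> (((n <= -3 -> 2*n > -4) -> (5*n + 3*r > -2 and (4/3)*n < 9)) -> 4*n + 2*r > -12))


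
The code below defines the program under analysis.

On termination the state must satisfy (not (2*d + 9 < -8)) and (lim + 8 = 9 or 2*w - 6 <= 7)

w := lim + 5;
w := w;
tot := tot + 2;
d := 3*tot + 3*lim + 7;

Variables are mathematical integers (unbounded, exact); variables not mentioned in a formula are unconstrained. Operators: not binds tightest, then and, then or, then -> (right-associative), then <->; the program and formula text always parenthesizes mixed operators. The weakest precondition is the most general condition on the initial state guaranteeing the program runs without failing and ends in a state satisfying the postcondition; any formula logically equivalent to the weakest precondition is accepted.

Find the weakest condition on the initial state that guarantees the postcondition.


Working backward. After the program, the postcondition (not (2*d + 9 < -8)) and (lim + 8 = 9 or 2*w - 6 <= 7) must hold; in canonical form it is (not (2*d < -17)) and (lim = 1 or 2*w <= 13).
Before d := 3*tot + 3*lim + 7: (not (6*lim + 6*tot < -31)) and (lim = 1 or 2*w <= 13)
Before tot := tot + 2: (not (6*lim + 6*tot < -43)) and (lim = 1 or 2*w <= 13)
Before w := w: (not (6*lim + 6*tot < -43)) and (lim = 1 or 2*w <= 13)
Before w := lim + 5: (not (6*lim + 6*tot < -43)) and (lim = 1 or 2*lim <= 3)
Answer: WP = (not (6*lim + 6*tot < -43)) and (lim = 1 or 2*lim <= 3)


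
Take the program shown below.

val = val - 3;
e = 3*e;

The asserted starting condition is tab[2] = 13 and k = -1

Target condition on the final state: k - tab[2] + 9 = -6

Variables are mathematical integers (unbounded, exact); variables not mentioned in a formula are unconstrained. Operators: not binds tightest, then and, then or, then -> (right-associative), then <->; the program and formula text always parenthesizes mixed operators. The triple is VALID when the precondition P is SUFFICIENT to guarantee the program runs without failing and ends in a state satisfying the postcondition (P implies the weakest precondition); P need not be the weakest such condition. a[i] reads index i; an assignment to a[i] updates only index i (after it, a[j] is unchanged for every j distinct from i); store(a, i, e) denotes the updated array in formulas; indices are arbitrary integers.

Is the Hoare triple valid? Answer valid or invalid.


Working backward. After the program, the postcondition k - tab[2] + 9 = -6 must hold; in canonical form it is k = tab[2] - 15.
Before e := 3*e: k = tab[2] - 15
Before val := val - 3: k = tab[2] - 15
The weakest precondition is k = tab[2] - 15.
Check whether tab[2] = 13 and k = -1 implies it.
Countermodel: at the initial state k = -1, tab = {[2] = 13, elsewhere 13}, the precondition holds but the weakest precondition fails.
Answer: invalid


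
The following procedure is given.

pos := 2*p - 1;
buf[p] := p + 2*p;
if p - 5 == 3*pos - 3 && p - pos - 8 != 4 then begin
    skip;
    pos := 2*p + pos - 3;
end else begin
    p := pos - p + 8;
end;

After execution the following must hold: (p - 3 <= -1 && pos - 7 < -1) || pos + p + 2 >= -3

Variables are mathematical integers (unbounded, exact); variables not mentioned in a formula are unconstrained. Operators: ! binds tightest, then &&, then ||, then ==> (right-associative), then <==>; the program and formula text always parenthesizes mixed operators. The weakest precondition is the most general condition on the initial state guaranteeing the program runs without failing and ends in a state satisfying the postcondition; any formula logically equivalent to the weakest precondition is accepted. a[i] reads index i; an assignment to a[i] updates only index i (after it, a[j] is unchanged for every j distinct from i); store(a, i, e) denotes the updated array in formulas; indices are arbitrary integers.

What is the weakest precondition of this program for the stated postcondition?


Working backward. After the program, the postcondition (p - 3 <= -1 && pos - 7 < -1) || pos + p + 2 >= -3 must hold; in canonical form it is (p <= 2 && pos < 6) || p + pos >= -5.
Then branch requires (p <= 2 && 2*p + pos < 9) || 3*p + pos >= -2; else branch requires (pos <= p - 6 && pos < 6) || 2*pos >= p - 13.
Before the if: ((p == 3*pos + 2 && p != pos + 12) ==> ((p <= 2 && 2*p + pos < 9) || 3*p + pos >= -2)) && ((!(p == 3*pos + 2 && p != pos + 12)) ==> ((pos <= p - 6 && pos < 6) || 2*pos >= p - 13))
Before buf[p] := p + 2*p: ((p == 3*pos + 2 && p != pos + 12) ==> ((p <= 2 && 2*p + pos < 9) || 3*p + pos >= -2)) && ((!(p == 3*pos + 2 && p != pos + 12)) ==> ((pos <= p - 6 && pos < 6) || 2*pos >= p - 13))
Before pos := 2*p - 1: ((5*p == 1 && p != -11) ==> ((p <= 2 && 4*p < 10) || 5*p >= -1)) && ((!(5*p == 1 && p != -11)) ==> ((p <= -5 && 2*p < 7) || 3*p >= -11))
Answer: WP = ((5*p == 1 && p != -11) ==> ((p <= 2 && 4*p < 10) || 5*p >= -1)) && ((!(5*p == 1 && p != -11)) ==> ((p <= -5 && 2*p < 7) || 3*p >= -11))


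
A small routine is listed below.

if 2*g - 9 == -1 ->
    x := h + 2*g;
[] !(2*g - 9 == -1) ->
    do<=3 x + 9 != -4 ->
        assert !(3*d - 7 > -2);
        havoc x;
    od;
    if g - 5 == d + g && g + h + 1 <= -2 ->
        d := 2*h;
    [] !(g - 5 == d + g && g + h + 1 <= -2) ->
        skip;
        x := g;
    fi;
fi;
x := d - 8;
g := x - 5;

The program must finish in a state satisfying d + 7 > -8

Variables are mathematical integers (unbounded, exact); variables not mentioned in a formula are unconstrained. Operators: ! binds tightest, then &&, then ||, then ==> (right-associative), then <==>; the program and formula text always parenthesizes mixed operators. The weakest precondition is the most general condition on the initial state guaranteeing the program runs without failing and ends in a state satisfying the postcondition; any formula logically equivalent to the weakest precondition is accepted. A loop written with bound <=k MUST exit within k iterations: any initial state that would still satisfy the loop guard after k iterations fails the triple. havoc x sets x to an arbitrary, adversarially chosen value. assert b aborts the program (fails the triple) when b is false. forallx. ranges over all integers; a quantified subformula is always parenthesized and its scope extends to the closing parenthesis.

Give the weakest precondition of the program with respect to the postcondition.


Working backward. After the program, the postcondition d + 7 > -8 must hold; in canonical form it is d > -15.
Before g := x - 5: d > -15
Before x := d - 8: d > -15
Then branch requires d > -15; else branch requires (x != -13 ==> ((!(3*d > 5)) && (forall x_3. ((x_3 != -13 ==> ((!(3*d > 5)) && (forall x_2. ((x_2 != -13 ==> ((!(3*d > 5)) && (forall x_1. ((!(x_1 != -13)) && ((d == -5 && g + h <= -3) ==> 2*h > -15) && ((!(d == -5 && g + h <= -3)) ==> d > -15))))) && ((!(x_2 != -13)) ==> (((d == -5 && g + h <= -3) ==> 2*h > -15) && ((!(d == -5 && g + h <= -3)) ==> d > -15))))))) && ((!(x_3 != -13)) ==> (((d == -5 && g + h <= -3) ==> 2*h > -15) && ((!(d == -5 && g + h <= -3)) ==> d > -15))))))) && ((!(x != -13)) ==> (((d == -5 && g + h <= -3) ==> 2*h > -15) && ((!(d == -5 && g + h <= -3)) ==> d > -15))).
Before the if: (2*g == 8 ==> d > -15) && ((!(2*g == 8)) ==> ((x != -13 ==> ((!(3*d > 5)) && (forall x_3. ((x_3 != -13 ==> ((!(3*d > 5)) && (forall x_2. ((x_2 != -13 ==> ((!(3*d > 5)) && (forall x_1. ((!(x_1 != -13)) && ((d == -5 && g + h <= -3) ==> 2*h > -15) && ((!(d == -5 && g + h <= -3)) ==> d > -15))))) && ((!(x_2 != -13)) ==> (((d == -5 && g + h <= -3) ==> 2*h > -15) && ((!(d == -5 && g + h <= -3)) ==> d > -15))))))) && ((!(x_3 != -13)) ==> (((d == -5 && g + h <= -3) ==> 2*h > -15) && ((!(d == -5 && g + h <= -3)) ==> d > -15))))))) && ((!(x != -13)) ==> (((d == -5 && g + h <= -3) ==> 2*h > -15) && ((!(d == -5 && g + h <= -3)) ==> d > -15)))))
Answer: WP = (2*g == 8 ==> d > -15) && ((!(2*g == 8)) ==> ((x != -13 ==> ((!(3*d > 5)) && (forall x_3. ((x_3 != -13 ==> ((!(3*d > 5)) && (forall x_2. ((x_2 != -13 ==> ((!(3*d > 5)) && (forall x_1. ((!(x_1 != -13)) && ((d == -5 && g + h <= -3) ==> 2*h > -15) && ((!(d == -5 && g + h <= -3)) ==> d > -15))))) && ((!(x_2 != -13)) ==> (((d == -5 && g + h <= -3) ==> 2*h > -15) && ((!(d == -5 && g + h <= -3)) ==> d > -15))))))) && ((!(x_3 != -13)) ==> (((d == -5 && g + h <= -3) ==> 2*h > -15) && ((!(d == -5 && g + h <= -3)) ==> d > -15))))))) && ((!(x != -13)) ==> (((d == -5 && g + h <= -3) ==> 2*h > -15) && ((!(d == -5 && g + h <= -3)) ==> d > -15)))))


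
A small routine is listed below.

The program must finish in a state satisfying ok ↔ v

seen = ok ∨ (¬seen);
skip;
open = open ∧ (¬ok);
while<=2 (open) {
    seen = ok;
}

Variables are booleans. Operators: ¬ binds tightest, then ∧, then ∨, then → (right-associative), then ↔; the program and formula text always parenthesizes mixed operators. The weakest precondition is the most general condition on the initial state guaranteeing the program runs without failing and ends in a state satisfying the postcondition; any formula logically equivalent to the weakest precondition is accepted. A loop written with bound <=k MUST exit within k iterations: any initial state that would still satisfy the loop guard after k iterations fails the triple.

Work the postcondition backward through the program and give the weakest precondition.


Working backward. After the program, ok ↔ v must hold.
Before the loop (bound <=2), unroll the exhaustion recursion (WP_0 = exit-now case; WP_j = one more guarded iteration, up to j = 2):
  WP_0: (¬open) ∧ (ok ↔ v)
  WP_1: (open → ((¬open) ∧ (ok ↔ v))) ∧ ((¬open) → (ok ↔ v))
  WP_2: (open → ((open → ((¬open) ∧ (ok ↔ v))) ∧ ((¬open) → (ok ↔ v)))) ∧ ((¬open) → (ok ↔ v))
So before the loop: (open → ((open → ((¬open) ∧ (ok ↔ v))) ∧ ((¬open) → (ok ↔ v)))) ∧ ((¬open) → (ok ↔ v))
Before open := open ∧ (¬ok): ((open ∧ (¬ok)) → (((open ∧ (¬ok)) → ((¬(open ∧ (¬ok))) ∧ (ok ↔ v))) ∧ ((¬(open ∧ (¬ok))) → (ok ↔ v)))) ∧ ((¬(open ∧ (¬ok))) → (ok ↔ v))
Before skip: ((open ∧ (¬ok)) → (((open ∧ (¬ok)) → ((¬(open ∧ (¬ok))) ∧ (ok ↔ v))) ∧ ((¬(open ∧ (¬ok))) → (ok ↔ v)))) ∧ ((¬(open ∧ (¬ok))) → (ok ↔ v))
Before seen := ok ∨ (¬seen): ((open ∧ (¬ok)) → (((open ∧ (¬ok)) → ((¬(open ∧ (¬ok))) ∧ (ok ↔ v))) ∧ ((¬(open ∧ (¬ok))) → (ok ↔ v)))) ∧ ((¬(open ∧ (¬ok))) → (ok ↔ v))
Answer: WP = ((open ∧ (¬ok)) → (((open ∧ (¬ok)) → ((¬(open ∧ (¬ok))) ∧ (ok ↔ v))) ∧ ((¬(open ∧ (¬ok))) → (ok ↔ v)))) ∧ ((¬(open ∧ (¬ok))) → (ok ↔ v))


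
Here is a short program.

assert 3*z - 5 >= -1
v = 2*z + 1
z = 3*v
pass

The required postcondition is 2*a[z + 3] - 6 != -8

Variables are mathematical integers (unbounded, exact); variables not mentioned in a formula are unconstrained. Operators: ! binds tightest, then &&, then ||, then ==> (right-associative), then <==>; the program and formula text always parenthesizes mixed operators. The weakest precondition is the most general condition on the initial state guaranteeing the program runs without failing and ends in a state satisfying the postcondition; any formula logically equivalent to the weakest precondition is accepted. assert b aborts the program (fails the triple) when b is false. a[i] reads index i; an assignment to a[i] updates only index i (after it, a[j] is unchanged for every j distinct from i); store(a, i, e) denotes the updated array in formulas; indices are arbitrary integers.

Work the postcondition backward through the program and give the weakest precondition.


Working backward. After the program, the postcondition 2*a[z + 3] - 6 != -8 must hold; in canonical form it is 2*a[z + 3] != -2.
Before skip: 2*a[z + 3] != -2
Before z := 3*v: 2*a[3*v + 3] != -2
Before v := 2*z + 1: 2*a[6*z + 6] != -2
Before assert 3*z - 5 >= -1: 3*z >= 4 && 2*a[6*z + 6] != -2
Answer: WP = 3*z >= 4 && 2*a[6*z + 6] != -2


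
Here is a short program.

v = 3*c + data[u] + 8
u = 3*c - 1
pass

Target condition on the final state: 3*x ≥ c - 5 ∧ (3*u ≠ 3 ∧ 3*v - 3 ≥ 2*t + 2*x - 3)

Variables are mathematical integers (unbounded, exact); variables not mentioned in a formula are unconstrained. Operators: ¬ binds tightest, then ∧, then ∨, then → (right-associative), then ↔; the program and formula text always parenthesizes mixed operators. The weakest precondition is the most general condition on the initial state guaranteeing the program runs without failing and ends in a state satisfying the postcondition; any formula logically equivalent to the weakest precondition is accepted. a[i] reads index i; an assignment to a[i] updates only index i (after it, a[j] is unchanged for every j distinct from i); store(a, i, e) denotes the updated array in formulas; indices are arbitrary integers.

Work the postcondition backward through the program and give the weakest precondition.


Working backward. After the program, the postcondition 3*x ≥ c - 5 ∧ (3*u ≠ 3 ∧ 3*v - 3 ≥ 2*t + 2*x - 3) must hold; in canonical form it is 3*x ≥ c - 5 ∧ 3*u ≠ 3 ∧ 3*v ≥ 2*t + 2*x.
Before skip: 3*x ≥ c - 5 ∧ 3*u ≠ 3 ∧ 3*v ≥ 2*t + 2*x
Before u := 3*c - 1: 3*x ≥ c - 5 ∧ 9*c ≠ 6 ∧ 3*v ≥ 2*t + 2*x
Before v := 3*c + data[u] + 8: 3*x ≥ c - 5 ∧ 9*c ≠ 6 ∧ 3*data[u] + 9*c ≥ 2*t + 2*x - 24
Answer: WP = 3*x ≥ c - 5 ∧ 9*c ≠ 6 ∧ 3*data[u] + 9*c ≥ 2*t + 2*x - 24


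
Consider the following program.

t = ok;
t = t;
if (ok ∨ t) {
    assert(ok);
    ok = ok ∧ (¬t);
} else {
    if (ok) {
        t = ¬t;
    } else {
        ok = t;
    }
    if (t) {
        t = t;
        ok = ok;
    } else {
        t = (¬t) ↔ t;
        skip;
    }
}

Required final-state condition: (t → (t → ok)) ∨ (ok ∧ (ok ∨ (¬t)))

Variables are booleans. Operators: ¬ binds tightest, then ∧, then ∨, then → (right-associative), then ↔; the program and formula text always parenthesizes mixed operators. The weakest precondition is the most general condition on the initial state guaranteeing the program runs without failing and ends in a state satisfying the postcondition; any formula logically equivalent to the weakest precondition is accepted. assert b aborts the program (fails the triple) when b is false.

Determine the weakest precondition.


Working backward. After the program, (t → (t → ok)) ∨ (ok ∧ (ok ∨ (¬t))) must hold.
Then branch requires ok ∧ ((t → (t → (ok ∧ (¬t)))) ∨ (ok ∧ (¬t) ∧ ((ok ∧ (¬t)) ∨ (¬t)))); else branch requires (ok → (((¬t) → (((¬t) → ((¬t) → ok)) ∨ (ok ∧ (ok ∨ t)))) ∧ (t → (((t ↔ (¬t)) → ((t ↔ (¬t)) → ok)) ∨ (ok ∧ (ok ∨ (¬(t ↔ (¬t))))))))) ∧ ((¬ok) → ((¬t) → ((((¬t) ↔ t) → (((¬t) ↔ t) → t)) ∨ (t ∧ (t ∨ (¬((¬t) ↔ t))))))).
Before the if: ((ok ∨ t) → (ok ∧ ((t → (t → (ok ∧ (¬t)))) ∨ (ok ∧ (¬t) ∧ ((ok ∧ (¬t)) ∨ (¬t)))))) ∧ ((¬(ok ∨ t)) → ((ok → (((¬t) → (((¬t) → ((¬t) → ok)) ∨ (ok ∧ (ok ∨ t)))) ∧ (t → (((t ↔ (¬t)) → ((t ↔ (¬t)) → ok)) ∨ (ok ∧ (ok ∨ (¬(t ↔ (¬t))))))))) ∧ ((¬ok) → ((¬t) → ((((¬t) ↔ t) → (((¬t) ↔ t) → t)) ∨ (t ∧ (t ∨ (¬((¬t) ↔ t)))))))))
Before t := t: ((ok ∨ t) → (ok ∧ ((t → (t → (ok ∧ (¬t)))) ∨ (ok ∧ (¬t) ∧ ((ok ∧ (¬t)) ∨ (¬t)))))) ∧ ((¬(ok ∨ t)) → ((ok → (((¬t) → (((¬t) → ((¬t) → ok)) ∨ (ok ∧ (ok ∨ t)))) ∧ (t → (((t ↔ (¬t)) → ((t ↔ (¬t)) → ok)) ∨ (ok ∧ (ok ∨ (¬(t ↔ (¬t))))))))) ∧ ((¬ok) → ((¬t) → ((((¬t) ↔ t) → (((¬t) ↔ t) → t)) ∨ (t ∧ (t ∨ (¬((¬t) ↔ t)))))))))
Before t := ok: (ok → (ok ∧ (ok → (¬ok)))) ∧ ((¬ok) → ((ok → (((¬ok) → (((¬ok) → ((¬ok) → ok)) ∨ ok)) ∧ (ok → (((ok ↔ (¬ok)) → ((ok ↔ (¬ok)) → ok)) ∨ (ok ∧ (ok ∨ (¬(ok ↔ (¬ok))))))))) ∧ ((¬ok) → ((¬ok) → ((((¬ok) ↔ ok) → (((¬ok) ↔ ok) → ok)) ∨ (ok ∧ (ok ∨ (¬((¬ok) ↔ ok)))))))))
Answer: WP = (ok → (ok ∧ (ok → (¬ok)))) ∧ ((¬ok) → ((ok → (((¬ok) → (((¬ok) → ((¬ok) → ok)) ∨ ok)) ∧ (ok → (((ok ↔ (¬ok)) → ((ok ↔ (¬ok)) → ok)) ∨ (ok ∧ (ok ∨ (¬(ok ↔ (¬ok))))))))) ∧ ((¬ok) → ((¬ok) → ((((¬ok) ↔ ok) → (((¬ok) ↔ ok) → ok)) ∨ (ok ∧ (ok ∨ (¬((¬ok) ↔ ok)))))))))


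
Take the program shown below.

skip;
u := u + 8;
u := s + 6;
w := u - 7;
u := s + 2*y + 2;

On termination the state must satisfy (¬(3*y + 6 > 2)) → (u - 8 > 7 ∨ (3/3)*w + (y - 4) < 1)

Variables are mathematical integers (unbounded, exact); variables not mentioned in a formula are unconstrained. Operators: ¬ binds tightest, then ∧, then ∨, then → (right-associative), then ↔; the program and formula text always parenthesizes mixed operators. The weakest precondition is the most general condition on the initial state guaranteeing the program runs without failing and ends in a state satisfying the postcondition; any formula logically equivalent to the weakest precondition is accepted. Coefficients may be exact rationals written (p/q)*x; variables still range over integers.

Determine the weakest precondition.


Working backward. After the program, the postcondition (¬(3*y + 6 > 2)) → (u - 8 > 7 ∨ (3/3)*w + (y - 4) < 1) must hold; in canonical form it is (¬(3*y > -4)) → (u > 15 ∨ w + y < 5).
Before u := s + 2*y + 2: (¬(3*y > -4)) → (s + 2*y > 13 ∨ w + y < 5)
Before w := u - 7: (¬(3*y > -4)) → (s + 2*y > 13 ∨ u + y < 12)
Before u := s + 6: (¬(3*y > -4)) → (s + 2*y > 13 ∨ s + y < 6)
Before u := u + 8: (¬(3*y > -4)) → (s + 2*y > 13 ∨ s + y < 6)
Before skip: (¬(3*y > -4)) → (s + 2*y > 13 ∨ s + y < 6)
Answer: WP = (¬(3*y > -4)) → (s + 2*y > 13 ∨ s + y < 6)


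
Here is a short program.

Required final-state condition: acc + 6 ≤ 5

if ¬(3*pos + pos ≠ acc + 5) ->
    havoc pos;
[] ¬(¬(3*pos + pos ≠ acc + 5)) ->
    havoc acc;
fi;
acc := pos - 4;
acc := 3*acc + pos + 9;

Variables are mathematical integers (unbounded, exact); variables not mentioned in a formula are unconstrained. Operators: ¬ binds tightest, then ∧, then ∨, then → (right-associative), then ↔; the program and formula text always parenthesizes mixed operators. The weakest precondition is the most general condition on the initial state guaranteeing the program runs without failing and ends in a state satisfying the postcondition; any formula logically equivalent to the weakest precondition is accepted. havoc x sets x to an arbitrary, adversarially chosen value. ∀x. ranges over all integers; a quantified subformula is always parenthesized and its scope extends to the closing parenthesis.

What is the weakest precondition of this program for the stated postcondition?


Working backward. After the program, the postcondition acc + 6 ≤ 5 must hold; in canonical form it is acc ≤ -1.
Before acc := 3*acc + pos + 9: 3*acc + pos ≤ -10
Before acc := pos - 4: 4*pos ≤ 2
Then branch requires ∀pos_1. 4*pos_1 ≤ 2; else branch requires 4*pos ≤ 2.
Before the if: ((¬(4*pos ≠ acc + 5)) → (∀pos_1. 4*pos_1 ≤ 2)) ∧ (4*pos ≠ acc + 5 → 4*pos ≤ 2)
Answer: WP = ((¬(4*pos ≠ acc + 5)) → (∀pos_1. 4*pos_1 ≤ 2)) ∧ (4*pos ≠ acc + 5 → 4*pos ≤ 2)


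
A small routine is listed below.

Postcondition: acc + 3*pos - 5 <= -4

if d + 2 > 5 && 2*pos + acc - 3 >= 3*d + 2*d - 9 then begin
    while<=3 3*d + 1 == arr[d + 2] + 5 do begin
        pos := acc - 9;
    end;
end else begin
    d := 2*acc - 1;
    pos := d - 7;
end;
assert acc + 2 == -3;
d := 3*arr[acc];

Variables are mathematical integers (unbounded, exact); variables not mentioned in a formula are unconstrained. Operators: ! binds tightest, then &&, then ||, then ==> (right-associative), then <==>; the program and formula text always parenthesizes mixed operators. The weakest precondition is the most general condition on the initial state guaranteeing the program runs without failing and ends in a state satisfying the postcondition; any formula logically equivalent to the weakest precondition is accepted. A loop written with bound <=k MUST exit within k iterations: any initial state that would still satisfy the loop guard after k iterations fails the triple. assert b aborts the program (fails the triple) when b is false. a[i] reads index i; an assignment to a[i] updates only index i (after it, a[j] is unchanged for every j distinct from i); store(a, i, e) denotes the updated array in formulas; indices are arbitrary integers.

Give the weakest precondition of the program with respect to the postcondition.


Working backward. After the program, the postcondition acc + 3*pos - 5 <= -4 must hold; in canonical form it is acc + 3*pos <= 1.
Before d := 3*arr[acc]: acc + 3*pos <= 1
Before assert acc + 2 == -3: acc == -5 && acc + 3*pos <= 1
Then branch requires (3*d == arr[d + 2] + 4 ==> ((3*d == arr[d + 2] + 4 ==> ((3*d == arr[d + 2] + 4 ==> ((!(3*d == arr[d + 2] + 4)) && acc == -5 && 4*acc <= 28)) && ((!(3*d == arr[d + 2] + 4)) ==> (acc == -5 && 4*acc <= 28)))) && ((!(3*d == arr[d + 2] + 4)) ==> (acc == -5 && 4*acc <= 28)))) && ((!(3*d == arr[d + 2] + 4)) ==> (acc == -5 && acc + 3*pos <= 1)); else branch requires acc == -5 && 7*acc <= 25.
Before the if: ((d > 3 && acc + 2*pos >= 5*d - 6) ==> ((3*d == arr[d + 2] + 4 ==> ((3*d == arr[d + 2] + 4 ==> ((3*d == arr[d + 2] + 4 ==> ((!(3*d == arr[d + 2] + 4)) && acc == -5 && 4*acc <= 28)) && ((!(3*d == arr[d + 2] + 4)) ==> (acc == -5 && 4*acc <= 28)))) && ((!(3*d == arr[d + 2] + 4)) ==> (acc == -5 && 4*acc <= 28)))) && ((!(3*d == arr[d + 2] + 4)) ==> (acc == -5 && acc + 3*pos <= 1)))) && ((!(d > 3 && acc + 2*pos >= 5*d - 6)) ==> (acc == -5 && 7*acc <= 25))
Answer: WP = ((d > 3 && acc + 2*pos >= 5*d - 6) ==> ((3*d == arr[d + 2] + 4 ==> ((3*d == arr[d + 2] + 4 ==> ((3*d == arr[d + 2] + 4 ==> ((!(3*d == arr[d + 2] + 4)) && acc == -5 && 4*acc <= 28)) && ((!(3*d == arr[d + 2] + 4)) ==> (acc == -5 && 4*acc <= 28)))) && ((!(3*d == arr[d + 2] + 4)) ==> (acc == -5 && 4*acc <= 28)))) && ((!(3*d == arr[d + 2] + 4)) ==> (acc == -5 && acc + 3*pos <= 1)))) && ((!(d > 3 && acc + 2*pos >= 5*d - 6)) ==> (acc == -5 && 7*acc <= 25))


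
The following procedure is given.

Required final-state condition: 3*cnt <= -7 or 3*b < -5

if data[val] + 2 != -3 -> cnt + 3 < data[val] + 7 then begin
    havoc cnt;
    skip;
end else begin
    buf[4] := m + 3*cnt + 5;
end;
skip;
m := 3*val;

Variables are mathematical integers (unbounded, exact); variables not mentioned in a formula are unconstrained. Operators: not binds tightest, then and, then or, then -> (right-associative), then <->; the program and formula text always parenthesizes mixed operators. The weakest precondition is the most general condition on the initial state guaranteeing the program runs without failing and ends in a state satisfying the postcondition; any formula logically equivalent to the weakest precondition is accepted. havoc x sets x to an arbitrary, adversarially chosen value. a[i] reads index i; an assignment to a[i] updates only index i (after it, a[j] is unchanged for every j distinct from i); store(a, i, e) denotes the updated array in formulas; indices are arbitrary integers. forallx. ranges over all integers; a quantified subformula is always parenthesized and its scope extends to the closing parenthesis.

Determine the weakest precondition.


Working backward. After the program, 3*cnt <= -7 or 3*b < -5 must hold.
Before m := 3*val: 3*cnt <= -7 or 3*b < -5
Before skip: 3*cnt <= -7 or 3*b < -5
Then branch requires forall cnt_1. (3*cnt_1 <= -7 or 3*b < -5); else branch requires 3*cnt <= -7 or 3*b < -5.
Before the if: ((data[val] != -5 -> cnt < data[val] + 4) -> (forall cnt_1. (3*cnt_1 <= -7 or 3*b < -5))) and ((not (data[val] != -5 -> cnt < data[val] + 4)) -> (3*cnt <= -7 or 3*b < -5))
Answer: WP = ((data[val] != -5 -> cnt < data[val] + 4) -> (forall cnt_1. (3*cnt_1 <= -7 or 3*b < -5))) and ((not (data[val] != -5 -> cnt < data[val] + 4)) -> (3*cnt <= -7 or 3*b < -5))


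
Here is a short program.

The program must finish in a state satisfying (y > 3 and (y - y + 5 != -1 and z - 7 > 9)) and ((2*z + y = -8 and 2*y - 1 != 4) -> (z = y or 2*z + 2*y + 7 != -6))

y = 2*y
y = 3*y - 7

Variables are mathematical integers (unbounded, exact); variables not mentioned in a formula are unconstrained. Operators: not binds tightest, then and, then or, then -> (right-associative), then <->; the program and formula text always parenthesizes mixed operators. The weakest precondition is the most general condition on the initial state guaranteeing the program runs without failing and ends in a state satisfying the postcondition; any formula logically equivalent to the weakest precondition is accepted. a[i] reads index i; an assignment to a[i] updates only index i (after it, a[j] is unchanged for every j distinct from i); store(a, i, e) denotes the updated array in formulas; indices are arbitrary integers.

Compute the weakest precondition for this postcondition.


Working backward. After the program, the postcondition (y > 3 and (y - y + 5 != -1 and z - 7 > 9)) and ((2*z + y = -8 and 2*y - 1 != 4) -> (z = y or 2*z + 2*y + 7 != -6)) must hold; in canonical form it is y > 3 and z > 16 and ((y + 2*z = -8 and 2*y != 5) -> (z = y or 2*y + 2*z != -13)).
Before y := 3*y - 7: 3*y > 10 and z > 16 and ((3*y + 2*z = -1 and 6*y != 19) -> (z = 3*y - 7 or 6*y + 2*z != 1))
Before y := 2*y: 6*y > 10 and z > 16 and ((6*y + 2*z = -1 and 12*y != 19) -> (z = 6*y - 7 or 12*y + 2*z != 1))
Answer: WP = 6*y > 10 and z > 16 and ((6*y + 2*z = -1 and 12*y != 19) -> (z = 6*y - 7 or 12*y + 2*z != 1))


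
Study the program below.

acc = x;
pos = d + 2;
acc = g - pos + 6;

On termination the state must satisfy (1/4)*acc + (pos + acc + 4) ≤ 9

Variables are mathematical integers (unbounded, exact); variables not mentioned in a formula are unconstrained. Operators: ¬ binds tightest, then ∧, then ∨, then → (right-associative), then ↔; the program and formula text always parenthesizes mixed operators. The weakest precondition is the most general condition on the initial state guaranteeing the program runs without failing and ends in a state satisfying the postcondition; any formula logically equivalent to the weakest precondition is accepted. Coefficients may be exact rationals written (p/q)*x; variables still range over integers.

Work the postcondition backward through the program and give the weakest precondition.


Working backward. After the program, the postcondition (1/4)*acc + (pos + acc + 4) ≤ 9 must hold; in canonical form it is (5/4)*acc + pos ≤ 5.
Before acc := g - pos + 6: (5/4)*g ≤ (1/4)*pos - 5/2
Before pos := d + 2: (5/4)*g ≤ (1/4)*d - 2
Before acc := x: (5/4)*g ≤ (1/4)*d - 2
Answer: WP = (5/4)*g ≤ (1/4)*d - 2


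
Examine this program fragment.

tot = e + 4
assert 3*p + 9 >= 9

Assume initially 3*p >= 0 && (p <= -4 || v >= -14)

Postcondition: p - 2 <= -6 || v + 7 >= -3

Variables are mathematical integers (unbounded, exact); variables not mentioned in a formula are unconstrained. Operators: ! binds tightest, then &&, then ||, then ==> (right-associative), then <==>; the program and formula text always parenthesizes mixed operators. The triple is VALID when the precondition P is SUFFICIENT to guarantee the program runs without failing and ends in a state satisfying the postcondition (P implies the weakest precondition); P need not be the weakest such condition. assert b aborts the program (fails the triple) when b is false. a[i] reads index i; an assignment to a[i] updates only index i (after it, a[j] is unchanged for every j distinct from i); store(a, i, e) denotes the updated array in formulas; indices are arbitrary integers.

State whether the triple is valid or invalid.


Working backward. After the program, the postcondition p - 2 <= -6 || v + 7 >= -3 must hold; in canonical form it is p <= -4 || v >= -10.
Before assert 3*p + 9 >= 9: 3*p >= 0 && (p <= -4 || v >= -10)
Before tot := e + 4: 3*p >= 0 && (p <= -4 || v >= -10)
The weakest precondition is 3*p >= 0 && (p <= -4 || v >= -10).
Check whether 3*p >= 0 && (p <= -4 || v >= -14) implies it.
Countermodel: at the initial state p = 0, v = -11, the precondition holds but the weakest precondition fails.
Answer: invalid


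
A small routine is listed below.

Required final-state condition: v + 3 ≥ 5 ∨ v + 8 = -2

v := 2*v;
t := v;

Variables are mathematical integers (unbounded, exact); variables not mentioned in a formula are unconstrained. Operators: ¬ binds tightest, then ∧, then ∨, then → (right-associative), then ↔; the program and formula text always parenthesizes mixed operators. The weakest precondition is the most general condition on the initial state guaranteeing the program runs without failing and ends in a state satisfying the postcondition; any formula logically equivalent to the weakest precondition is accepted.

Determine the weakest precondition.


Working backward. After the program, the postcondition v + 3 ≥ 5 ∨ v + 8 = -2 must hold; in canonical form it is v ≥ 2 ∨ v = -10.
Before t := v: v ≥ 2 ∨ v = -10
Before v := 2*v: 2*v ≥ 2 ∨ 2*v = -10
Answer: WP = 2*v ≥ 2 ∨ 2*v = -10


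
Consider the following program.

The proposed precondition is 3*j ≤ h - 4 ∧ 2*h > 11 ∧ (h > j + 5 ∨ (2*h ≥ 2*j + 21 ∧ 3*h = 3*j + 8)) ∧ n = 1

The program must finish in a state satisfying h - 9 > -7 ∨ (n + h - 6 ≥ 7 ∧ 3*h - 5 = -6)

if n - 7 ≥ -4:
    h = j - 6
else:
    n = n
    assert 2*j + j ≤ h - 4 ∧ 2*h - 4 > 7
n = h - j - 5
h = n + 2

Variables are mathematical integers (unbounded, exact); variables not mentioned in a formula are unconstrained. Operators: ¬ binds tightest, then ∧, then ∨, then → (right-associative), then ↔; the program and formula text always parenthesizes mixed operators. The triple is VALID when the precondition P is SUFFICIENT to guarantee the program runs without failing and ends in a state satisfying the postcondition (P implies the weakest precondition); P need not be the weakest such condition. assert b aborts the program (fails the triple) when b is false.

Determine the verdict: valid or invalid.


Working backward. After the program, the postcondition h - 9 > -7 ∨ (n + h - 6 ≥ 7 ∧ 3*h - 5 = -6) must hold; in canonical form it is h > 2 ∨ (h + n ≥ 13 ∧ 3*h = -1).
Before h := n + 2: n > 0 ∨ (2*n ≥ 11 ∧ 3*n = -7)
Before n := h - j - 5: h > j + 5 ∨ (2*h ≥ 2*j + 21 ∧ 3*h = 3*j + 8)
Then branch requires false; else branch requires 3*j ≤ h - 4 ∧ 2*h > 11 ∧ (h > j + 5 ∨ (2*h ≥ 2*j + 21 ∧ 3*h = 3*j + 8)).
Before the if: (¬(n ≥ 3)) ∧ ((¬(n ≥ 3)) → (3*j ≤ h - 4 ∧ 2*h > 11 ∧ (h > j + 5 ∨ (2*h ≥ 2*j + 21 ∧ 3*h = 3*j + 8))))
The weakest precondition is (¬(n ≥ 3)) ∧ ((¬(n ≥ 3)) → (3*j ≤ h - 4 ∧ 2*h > 11 ∧ (h > j + 5 ∨ (2*h ≥ 2*j + 21 ∧ 3*h = 3*j + 8)))).
Check whether 3*j ≤ h - 4 ∧ 2*h > 11 ∧ (h > j + 5 ∨ (2*h ≥ 2*j + 21 ∧ 3*h = 3*j + 8)) ∧ n = 1 implies it.
Every state satisfying the precondition satisfies the weakest precondition: the implication holds.
Answer: valid


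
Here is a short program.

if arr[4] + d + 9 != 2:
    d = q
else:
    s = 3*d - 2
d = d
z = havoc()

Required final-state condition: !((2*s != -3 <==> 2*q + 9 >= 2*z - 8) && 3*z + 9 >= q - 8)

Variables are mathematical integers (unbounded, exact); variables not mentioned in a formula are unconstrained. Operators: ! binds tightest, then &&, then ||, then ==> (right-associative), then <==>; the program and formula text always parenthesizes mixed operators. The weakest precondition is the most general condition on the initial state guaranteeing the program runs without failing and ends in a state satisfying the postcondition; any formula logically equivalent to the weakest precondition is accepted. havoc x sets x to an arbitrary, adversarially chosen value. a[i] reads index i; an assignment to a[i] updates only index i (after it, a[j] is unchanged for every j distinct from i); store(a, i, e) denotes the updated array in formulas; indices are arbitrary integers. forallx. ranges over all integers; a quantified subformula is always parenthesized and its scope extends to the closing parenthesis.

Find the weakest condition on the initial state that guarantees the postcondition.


Working backward. After the program, the postcondition !((2*s != -3 <==> 2*q + 9 >= 2*z - 8) && 3*z + 9 >= q - 8) must hold; in canonical form it is !((2*s != -3 <==> 2*q >= 2*z - 17) && 3*z >= q - 17).
Before havoc z: forall z_1. (!((2*s != -3 <==> 2*q >= 2*z_1 - 17) && 3*z_1 >= q - 17))
Before d := d: forall z_1. (!((2*s != -3 <==> 2*q >= 2*z_1 - 17) && 3*z_1 >= q - 17))
Then branch requires forall z_1. (!((2*s != -3 <==> 2*q >= 2*z_1 - 17) && 3*z_1 >= q - 17)); else branch requires forall z_1. (!((6*d != 1 <==> 2*q >= 2*z_1 - 17) && 3*z_1 >= q - 17)).
Before the if: (arr[4] + d != -7 ==> (forall z_1. (!((2*s != -3 <==> 2*q >= 2*z_1 - 17) && 3*z_1 >= q - 17)))) && ((!(arr[4] + d != -7)) ==> (forall z_1. (!((6*d != 1 <==> 2*q >= 2*z_1 - 17) && 3*z_1 >= q - 17))))
Answer: WP = (arr[4] + d != -7 ==> (forall z_1. (!((2*s != -3 <==> 2*q >= 2*z_1 - 17) && 3*z_1 >= q - 17)))) && ((!(arr[4] + d != -7)) ==> (forall z_1. (!((6*d != 1 <==> 2*q >= 2*z_1 - 17) && 3*z_1 >= q - 17))))


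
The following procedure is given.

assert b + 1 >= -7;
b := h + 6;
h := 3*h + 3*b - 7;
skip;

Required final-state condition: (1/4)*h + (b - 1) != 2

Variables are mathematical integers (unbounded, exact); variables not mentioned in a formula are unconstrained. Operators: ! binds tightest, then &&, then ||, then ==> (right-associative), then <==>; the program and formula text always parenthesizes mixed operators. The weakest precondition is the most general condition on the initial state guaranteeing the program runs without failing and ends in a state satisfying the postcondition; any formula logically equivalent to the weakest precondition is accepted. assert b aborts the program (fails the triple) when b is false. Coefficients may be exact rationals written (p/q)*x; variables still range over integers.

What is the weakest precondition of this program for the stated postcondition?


Working backward. After the program, the postcondition (1/4)*h + (b - 1) != 2 must hold; in canonical form it is b + (1/4)*h != 3.
Before skip: b + (1/4)*h != 3
Before h := 3*h + 3*b - 7: (7/4)*b + (3/4)*h != 19/4
Before b := h + 6: (5/2)*h != -23/4
Before assert b + 1 >= -7: b >= -8 && (5/2)*h != -23/4
Answer: WP = b >= -8 && (5/2)*h != -23/4


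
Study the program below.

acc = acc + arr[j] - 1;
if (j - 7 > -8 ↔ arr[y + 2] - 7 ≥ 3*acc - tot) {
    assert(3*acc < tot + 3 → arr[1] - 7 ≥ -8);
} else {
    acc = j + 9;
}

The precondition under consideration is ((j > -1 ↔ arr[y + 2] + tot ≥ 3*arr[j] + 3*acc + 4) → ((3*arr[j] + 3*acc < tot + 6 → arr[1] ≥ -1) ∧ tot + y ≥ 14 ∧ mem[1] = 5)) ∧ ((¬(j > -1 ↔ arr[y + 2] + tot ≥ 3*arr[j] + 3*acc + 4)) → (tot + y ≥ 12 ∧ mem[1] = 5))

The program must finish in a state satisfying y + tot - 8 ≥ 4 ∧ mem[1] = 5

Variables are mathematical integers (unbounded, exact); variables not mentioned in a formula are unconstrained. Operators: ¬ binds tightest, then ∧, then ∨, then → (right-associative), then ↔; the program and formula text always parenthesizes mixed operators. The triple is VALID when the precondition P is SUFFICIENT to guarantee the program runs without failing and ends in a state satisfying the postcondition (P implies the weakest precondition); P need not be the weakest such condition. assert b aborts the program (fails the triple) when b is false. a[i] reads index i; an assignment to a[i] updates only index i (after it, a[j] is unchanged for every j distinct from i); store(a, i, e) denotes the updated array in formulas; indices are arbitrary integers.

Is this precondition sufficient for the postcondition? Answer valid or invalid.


Working backward. After the program, the postcondition y + tot - 8 ≥ 4 ∧ mem[1] = 5 must hold; in canonical form it is tot + y ≥ 12 ∧ mem[1] = 5.
Then branch requires (3*acc < tot + 3 → arr[1] ≥ -1) ∧ tot + y ≥ 12 ∧ mem[1] = 5; else branch requires tot + y ≥ 12 ∧ mem[1] = 5.
Before the if: ((j > -1 ↔ arr[y + 2] + tot ≥ 3*acc + 7) → ((3*acc < tot + 3 → arr[1] ≥ -1) ∧ tot + y ≥ 12 ∧ mem[1] = 5)) ∧ ((¬(j > -1 ↔ arr[y + 2] + tot ≥ 3*acc + 7)) → (tot + y ≥ 12 ∧ mem[1] = 5))
Before acc := acc + arr[j] - 1: ((j > -1 ↔ arr[y + 2] + tot ≥ 3*arr[j] + 3*acc + 4) → ((3*arr[j] + 3*acc < tot + 6 → arr[1] ≥ -1) ∧ tot + y ≥ 12 ∧ mem[1] = 5)) ∧ ((¬(j > -1 ↔ arr[y + 2] + tot ≥ 3*arr[j] + 3*acc + 4)) → (tot + y ≥ 12 ∧ mem[1] = 5))
The weakest precondition is ((j > -1 ↔ arr[y + 2] + tot ≥ 3*arr[j] + 3*acc + 4) → ((3*arr[j] + 3*acc < tot + 6 → arr[1] ≥ -1) ∧ tot + y ≥ 12 ∧ mem[1] = 5)) ∧ ((¬(j > -1 ↔ arr[y + 2] + tot ≥ 3*arr[j] + 3*acc + 4)) → (tot + y ≥ 12 ∧ mem[1] = 5)).
Check whether ((j > -1 ↔ arr[y + 2] + tot ≥ 3*arr[j] + 3*acc + 4) → ((3*arr[j] + 3*acc < tot + 6 → arr[1] ≥ -1) ∧ tot + y ≥ 14 ∧ mem[1] = 5)) ∧ ((¬(j > -1 ↔ arr[y + 2] + tot ≥ 3*arr[j] + 3*acc + 4)) → (tot + y ≥ 12 ∧ mem[1] = 5)) implies it.
Every state satisfying the precondition satisfies the weakest precondition: the implication holds.
Answer: valid
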